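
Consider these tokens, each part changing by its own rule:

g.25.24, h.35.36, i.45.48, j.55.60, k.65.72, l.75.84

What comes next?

m.85.96

Letter: letters move forward 1 place in the alphabet, so g, h, i, j, k, l → m.
Second component: 25, 35, 45, 55, 65, 75 → 85 (+10 each step).
Third component — +12 each step: 24, 36, 48, 60, 72, 84 → 96.
So the next token is m.85.96.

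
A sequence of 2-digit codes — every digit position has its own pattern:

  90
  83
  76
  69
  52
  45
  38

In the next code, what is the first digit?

First digit goes 9, 8, 7, 6, 5, 4, 3 → 2 (−1 each step, mod 10).

2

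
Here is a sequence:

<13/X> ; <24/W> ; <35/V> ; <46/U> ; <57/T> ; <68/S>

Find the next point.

First coordinate — +11 each step: 13, 24, 35, 46, 57, 68 → 79.
Letter goes X, W, V, U, T, S → R (letters move back 1 place in the alphabet).
Putting it together: <79/R>.

<79/R>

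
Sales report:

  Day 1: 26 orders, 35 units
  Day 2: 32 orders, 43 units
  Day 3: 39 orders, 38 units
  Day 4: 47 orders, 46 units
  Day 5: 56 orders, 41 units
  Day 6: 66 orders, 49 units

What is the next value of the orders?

77

Orders: 26, 32, 39, 47, 56, 66 → 77 (differences are 6, 7, 8, … (increasing by 1 each time)).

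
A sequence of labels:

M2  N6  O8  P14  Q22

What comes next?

For the letter, letters move forward 1 place in the alphabet: M, N, O, P, Q → R.
Second component: each term is the sum of the two before it, so 2, 6, 8, 14, 22 → 36.
So the next label is R36.

R36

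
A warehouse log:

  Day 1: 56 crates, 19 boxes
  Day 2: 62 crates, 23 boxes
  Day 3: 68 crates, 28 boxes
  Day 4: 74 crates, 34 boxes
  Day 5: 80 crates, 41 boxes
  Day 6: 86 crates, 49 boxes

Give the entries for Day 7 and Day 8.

92 crates, 58 boxes; 98 crates, 68 boxes

Crates — +6 each step: 56, 62, 68, 74, 80, 86 → 92 → 98.
Boxes: 19, 23, 28, 34, 41, 49 → 58 → 68 (differences are 4, 5, 6, … (increasing by 1 each time)).
So the next two lines are 92 crates, 58 boxes and 98 crates, 68 boxes.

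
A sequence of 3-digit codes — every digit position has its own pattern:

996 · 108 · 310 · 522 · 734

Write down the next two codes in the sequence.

946, 158

First digit: +2 each step, mod 10; 9, 1, 3, 5, 7 → 9 → 1.
Second digit: 9, 0, 1, 2, 3 → 4 → 5 (+1 each step, mod 10).
Third digit: +2 each step, mod 10, so 6, 8, 0, 2, 4 → 6 → 8.
So the next two codes are 946 and 158.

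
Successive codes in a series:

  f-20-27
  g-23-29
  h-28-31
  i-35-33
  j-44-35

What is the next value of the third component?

37

Third component — +2 each step: 27, 29, 31, 33, 35 → 37.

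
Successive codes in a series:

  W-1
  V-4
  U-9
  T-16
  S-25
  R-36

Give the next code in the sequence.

Q-49

Letter: W, V, U, T, S, R → Q (letters move back 1 place in the alphabet).
Second component: perfect squares: 1², 2², 3², …, so 1, 4, 9, 16, 25, 36 → 49.
Combining the parts gives Q-49.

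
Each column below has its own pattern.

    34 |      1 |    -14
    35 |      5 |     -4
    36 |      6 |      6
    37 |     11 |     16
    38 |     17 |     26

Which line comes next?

39  28  36

First component: +1 each step, so 34, 35, 36, 37, 38 → 39.
For the second component, each term is the sum of the two before it: 1, 5, 6, 11, 17 → 28.
Third component goes -14, -4, 6, 16, 26 → 36 (+10 each step).
Putting it together: 39  28  36.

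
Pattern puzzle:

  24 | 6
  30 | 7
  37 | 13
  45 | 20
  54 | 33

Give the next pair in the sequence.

64 | 53

For the first value, differences are 6, 7, 8, … (increasing by 1 each time): 24, 30, 37, 45, 54 → 64.
Second value goes 6, 7, 13, 20, 33 → 53 (each term is the sum of the two before it).
Putting it together: 64 | 53.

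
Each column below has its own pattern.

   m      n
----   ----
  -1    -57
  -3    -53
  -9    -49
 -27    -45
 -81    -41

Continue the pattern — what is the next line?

-243  -37

For the column m, ×3 each step: -1, -3, -9, -27, -81 → -243.
For the column n, +4 each step: -57, -53, -49, -45, -41 → -37.
Combining the parts gives -243  -37.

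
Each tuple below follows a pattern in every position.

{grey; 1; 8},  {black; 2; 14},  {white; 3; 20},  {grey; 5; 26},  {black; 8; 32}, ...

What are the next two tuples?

{white; 13; 38}, {grey; 21; 44}

Shade: repeats grey → black → white, so grey, black, white, grey, black → white → grey.
Second component — each term is the sum of the two before it: 1, 2, 3, 5, 8 → 13 → 21.
Third component: 8, 14, 20, 26, 32 → 38 → 44 (+6 each step).
Putting the parts together: {white; 13; 38} and then {grey; 21; 44}.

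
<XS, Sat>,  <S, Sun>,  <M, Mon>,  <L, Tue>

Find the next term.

Size: runs through clothing sizes XS→XL, so XS, S, M, L → XL.
Day — runs through the weekdays Mon→Sun: Sat, Sun, Mon, Tue → Wed.
Putting it together: <XL, Wed>.

<XL, Wed>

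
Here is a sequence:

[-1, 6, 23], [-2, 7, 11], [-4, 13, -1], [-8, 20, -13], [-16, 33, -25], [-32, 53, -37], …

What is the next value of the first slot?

First slot: ×2 each step; -1, -2, -4, -8, -16, -32 → -64.
Second slot: 6, 7, 13, 20, 33, 53 → 86 (each term is the sum of the two before it).
Third slot — −12 each step: 23, 11, -1, -13, -25, -37 → -49.

-64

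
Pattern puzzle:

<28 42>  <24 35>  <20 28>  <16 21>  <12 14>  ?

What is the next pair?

<8 7>

First value goes 28, 24, 20, 16, 12 → 8 (−4 each step).
Second value — −7 each step: 42, 35, 28, 21, 14 → 7.
Putting it together: <8 7>.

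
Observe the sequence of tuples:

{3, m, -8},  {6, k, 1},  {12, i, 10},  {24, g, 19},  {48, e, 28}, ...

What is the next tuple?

First slot — ×2 each step: 3, 6, 12, 24, 48 → 96.
Letter goes m, k, i, g, e → c (letters move back 2 places in the alphabet).
Third slot: +9 each step; -8, 1, 10, 19, 28 → 37.
Putting it together: {96, c, 37}.

{96, c, 37}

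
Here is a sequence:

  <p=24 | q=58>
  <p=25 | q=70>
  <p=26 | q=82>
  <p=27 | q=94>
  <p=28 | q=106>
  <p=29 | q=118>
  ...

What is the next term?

<p=30 | q=130>

For the p, +1 each step: 24, 25, 26, 27, 28, 29 → 30.
Q goes 58, 70, 82, 94, 106, 118 → 130 (+12 each step).
Putting it together: <p=30 | q=130>.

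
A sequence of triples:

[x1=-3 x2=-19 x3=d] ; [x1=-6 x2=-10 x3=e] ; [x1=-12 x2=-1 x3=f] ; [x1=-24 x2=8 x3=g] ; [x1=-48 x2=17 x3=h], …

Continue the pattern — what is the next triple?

[x1=-96 x2=26 x3=i]

X1: -3, -6, -12, -24, -48 → -96 (×2 each step).
X2 goes -19, -10, -1, 8, 17 → 26 (+9 each step).
X3: letters move forward 1 place in the alphabet, so d, e, f, g, h → i.
So the next triple is [x1=-96 x2=26 x3=i].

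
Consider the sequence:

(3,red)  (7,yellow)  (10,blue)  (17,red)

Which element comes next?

(27,yellow)

For the first entry, each term is the sum of the two before it: 3, 7, 10, 17 → 27.
For the colour, repeats red → yellow → blue: red, yellow, blue, red → yellow.
So the next element is (27,yellow).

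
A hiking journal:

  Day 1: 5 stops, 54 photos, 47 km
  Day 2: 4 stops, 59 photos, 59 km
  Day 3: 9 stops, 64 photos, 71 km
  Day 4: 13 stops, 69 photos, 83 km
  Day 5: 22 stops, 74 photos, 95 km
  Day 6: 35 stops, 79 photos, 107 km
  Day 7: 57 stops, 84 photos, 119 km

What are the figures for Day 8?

Stops: each term is the sum of the two before it, so 5, 4, 9, 13, 22, 35, 57 → 92.
Photos — +5 each step: 54, 59, 64, 69, 74, 79, 84 → 89.
Km: +12 each step, so 47, 59, 71, 83, 95, 107, 119 → 131.
Combining the parts gives 92 stops, 89 photos, 131 km.

92 stops, 89 photos, 131 km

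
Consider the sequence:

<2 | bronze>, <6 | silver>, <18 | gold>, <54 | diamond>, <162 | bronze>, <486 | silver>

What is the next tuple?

<1458 | gold>

First entry: ×3 each step; 2, 6, 18, 54, 162, 486 → 1458.
Rank: repeats bronze → silver → gold → diamond, so bronze, silver, gold, diamond, bronze, silver → gold.
Putting it together: <1458 | gold>.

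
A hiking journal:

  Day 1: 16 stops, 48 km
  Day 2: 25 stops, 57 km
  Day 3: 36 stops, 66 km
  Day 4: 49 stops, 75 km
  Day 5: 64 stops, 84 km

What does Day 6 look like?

81 stops, 93 km

For the stops, perfect squares: 4², 5², 6², …: 16, 25, 36, 49, 64 → 81.
For the km, +9 each step: 48, 57, 66, 75, 84 → 93.
Putting it together: 81 stops, 93 km.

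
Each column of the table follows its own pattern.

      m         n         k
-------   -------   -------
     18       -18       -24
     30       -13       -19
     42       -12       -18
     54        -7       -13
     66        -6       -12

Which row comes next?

78  -1  -7

Column m — +12 each step: 18, 30, 42, 54, 66 → 78.
Column n: alternating steps +5, +1, +5, +1, …, so -18, -13, -12, -7, -6 → -1.
Column k: always 6 less than the column n; -24, -19, -18, -13, -12 → -7.
Putting it together: 78  -1  -7.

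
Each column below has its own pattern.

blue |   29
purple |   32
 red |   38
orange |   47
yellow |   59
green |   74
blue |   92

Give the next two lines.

purple  113; red  137

Colour — repeats blue → purple → red → orange → yellow → green: blue, purple, red, orange, yellow, green, blue → purple → red.
Second component — differences are 3, 6, 9, … (increasing by 3 each time): 29, 32, 38, 47, 59, 74, 92 → 113 → 137.
So the next two lines are purple  113 and red  137.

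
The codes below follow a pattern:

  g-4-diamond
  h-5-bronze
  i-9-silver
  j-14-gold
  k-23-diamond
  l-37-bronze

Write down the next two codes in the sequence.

m-60-silver then n-97-gold

Letter goes g, h, i, j, k, l → m → n (letters move forward 1 place in the alphabet).
Second component: each term is the sum of the two before it; 4, 5, 9, 14, 23, 37 → 60 → 97.
Rank goes diamond, bronze, silver, gold, diamond, bronze → silver → gold (repeats diamond → bronze → silver → gold).
Putting the parts together: m-60-silver and then n-97-gold.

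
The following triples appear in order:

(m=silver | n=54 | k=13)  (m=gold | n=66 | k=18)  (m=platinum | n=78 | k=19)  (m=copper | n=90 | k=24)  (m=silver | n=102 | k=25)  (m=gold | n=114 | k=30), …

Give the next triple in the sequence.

M: silver, gold, platinum, copper, silver, gold → platinum (repeats silver → gold → platinum → copper).
N: +12 each step; 54, 66, 78, 90, 102, 114 → 126.
K goes 13, 18, 19, 24, 25, 30 → 31 (alternating steps +5, +1, +5, +1, …).
So the next triple is (m=platinum | n=126 | k=31).

(m=platinum | n=126 | k=31)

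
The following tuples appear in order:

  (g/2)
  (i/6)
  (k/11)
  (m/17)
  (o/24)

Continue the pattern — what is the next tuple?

(q/32)

Letter: g, i, k, m, o → q (letters move forward 2 places in the alphabet).
Second entry — differences are 4, 5, 6, … (increasing by 1 each time): 2, 6, 11, 17, 24 → 32.
So the next tuple is (q/32).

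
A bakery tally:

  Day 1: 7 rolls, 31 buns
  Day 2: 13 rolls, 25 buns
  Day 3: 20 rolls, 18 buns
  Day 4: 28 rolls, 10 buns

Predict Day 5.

37 rolls, 1 buns

Rolls goes 7, 13, 20, 28 → 37 (differences are 6, 7, 8, … (increasing by 1 each time)).
Buns: together with the rolls always sums to 38, so 31, 25, 18, 10 → 1.
So the next row is 37 rolls, 1 buns.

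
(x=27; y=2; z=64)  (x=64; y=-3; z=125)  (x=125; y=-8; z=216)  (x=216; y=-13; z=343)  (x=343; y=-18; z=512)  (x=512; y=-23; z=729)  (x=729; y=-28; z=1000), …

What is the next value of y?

-33

Y — −5 each step: 2, -3, -8, -13, -18, -23, -28 → -33.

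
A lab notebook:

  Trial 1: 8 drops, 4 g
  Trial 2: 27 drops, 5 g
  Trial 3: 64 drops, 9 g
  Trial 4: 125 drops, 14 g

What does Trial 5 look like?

Drops goes 8, 27, 64, 125 → 216 (perfect cubes: 2³, 3³, 4³, …).
G: 4, 5, 9, 14 → 23 (each term is the sum of the two before it).
Combining the parts gives 216 drops, 23 g.

216 drops, 23 g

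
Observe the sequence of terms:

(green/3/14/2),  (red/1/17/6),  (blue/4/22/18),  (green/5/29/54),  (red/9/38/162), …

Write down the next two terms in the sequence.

(blue/14/49/486), (green/23/62/1458)

Colour: repeats green → red → blue; green, red, blue, green, red → blue → green.
Second coordinate: each term is the sum of the two before it, so 3, 1, 4, 5, 9 → 14 → 23.
For the third coordinate, differences are 3, 5, 7, … (increasing by 2 each time): 14, 17, 22, 29, 38 → 49 → 62.
For the fourth coordinate, ×3 each step: 2, 6, 18, 54, 162 → 486 → 1458.
Putting the parts together: (blue/14/49/486) and then (green/23/62/1458).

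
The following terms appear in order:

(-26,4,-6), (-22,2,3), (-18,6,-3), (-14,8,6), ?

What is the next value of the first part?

-10

First part — +4 each step: -26, -22, -18, -14 → -10.
Second part: 4, 2, 6, 8 → 14 (each term is the sum of the two before it).
Third part goes -6, 3, -3, 6 → 0 (alternating steps +9, −6, +9, −6, …).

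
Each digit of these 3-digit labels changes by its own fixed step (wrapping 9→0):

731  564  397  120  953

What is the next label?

786

First digit — −2 each step, mod 10: 7, 5, 3, 1, 9 → 7.
Second digit: +3 each step, mod 10; 3, 6, 9, 2, 5 → 8.
Third digit: 1, 4, 7, 0, 3 → 6 (+3 each step, mod 10).
Putting it together: 786.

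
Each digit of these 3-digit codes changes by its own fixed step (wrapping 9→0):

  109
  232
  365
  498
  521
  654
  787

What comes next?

810

First digit goes 1, 2, 3, 4, 5, 6, 7 → 8 (+1 each step, mod 10).
Second digit: 0, 3, 6, 9, 2, 5, 8 → 1 (+3 each step, mod 10).
Third digit: +3 each step, mod 10; 9, 2, 5, 8, 1, 4, 7 → 0.
So the next code is 810.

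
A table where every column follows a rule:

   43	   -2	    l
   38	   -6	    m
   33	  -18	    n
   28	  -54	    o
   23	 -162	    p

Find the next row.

First component: −5 each step; 43, 38, 33, 28, 23 → 18.
For the second component, ×3 each step: -2, -6, -18, -54, -162 → -486.
Letter goes l, m, n, o, p → q (letters move forward 1 place in the alphabet).
Combining the parts gives 18  -486  q.

18  -486  q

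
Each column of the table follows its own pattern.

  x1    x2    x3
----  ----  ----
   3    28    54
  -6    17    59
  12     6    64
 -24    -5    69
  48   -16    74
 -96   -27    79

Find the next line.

192  -38  84

Column x1 goes 3, -6, 12, -24, 48, -96 → 192 (×(-2) each step).
Column x2: 28, 17, 6, -5, -16, -27 → -38 (−11 each step).
For the column x3, +5 each step: 54, 59, 64, 69, 74, 79 → 84.
Putting it together: 192  -38  84.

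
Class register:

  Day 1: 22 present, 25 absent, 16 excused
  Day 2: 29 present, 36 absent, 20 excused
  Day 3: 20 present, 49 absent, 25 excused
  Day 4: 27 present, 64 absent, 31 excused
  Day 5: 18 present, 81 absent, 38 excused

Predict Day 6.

Present goes 22, 29, 20, 27, 18 → 25 (alternating steps +7, −9, +7, −9, …).
Absent: 25, 36, 49, 64, 81 → 100 (perfect squares: 5², 6², 7², …).
Excused: differences are 4, 5, 6, … (increasing by 1 each time), so 16, 20, 25, 31, 38 → 46.
Combining the parts gives 25 present, 100 absent, 46 excused.

25 present, 100 absent, 46 excused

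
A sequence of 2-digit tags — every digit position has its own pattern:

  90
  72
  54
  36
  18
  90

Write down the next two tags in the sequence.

72, 54

First digit: 9, 7, 5, 3, 1, 9 → 7 → 5 (−2 each step, mod 10).
Second digit: +2 each step, mod 10; 0, 2, 4, 6, 8, 0 → 2 → 4.
Putting the parts together: 72 and then 54.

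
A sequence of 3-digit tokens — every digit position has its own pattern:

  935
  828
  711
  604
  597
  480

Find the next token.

373

First digit: −1 each step, mod 10, so 9, 8, 7, 6, 5, 4 → 3.
Second digit: −1 each step, mod 10; 3, 2, 1, 0, 9, 8 → 7.
Third digit — +3 each step, mod 10: 5, 8, 1, 4, 7, 0 → 3.
So the next token is 373.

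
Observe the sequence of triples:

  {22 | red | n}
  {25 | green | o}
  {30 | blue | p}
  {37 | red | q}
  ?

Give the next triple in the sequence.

First slot: differences are 3, 5, 7, … (increasing by 2 each time), so 22, 25, 30, 37 → 46.
Colour: repeats red → green → blue, so red, green, blue, red → green.
Letter — letters move forward 1 place in the alphabet: n, o, p, q → r.
So the next triple is {46 | green | r}.

{46 | green | r}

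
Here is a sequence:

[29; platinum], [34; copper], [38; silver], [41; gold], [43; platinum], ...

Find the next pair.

[44; copper]

First part: 29, 34, 38, 41, 43 → 44 (differences are 5, 4, 3, … (decreasing by 1 each time)).
Metal: platinum, copper, silver, gold, platinum → copper (repeats platinum → copper → silver → gold).
So the next pair is [44; copper].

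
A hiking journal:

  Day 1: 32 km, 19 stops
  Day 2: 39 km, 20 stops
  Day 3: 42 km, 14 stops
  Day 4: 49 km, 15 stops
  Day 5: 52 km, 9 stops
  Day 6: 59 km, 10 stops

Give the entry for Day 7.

62 km, 4 stops

Km — alternating steps +7, +3, +7, +3, …: 32, 39, 42, 49, 52, 59 → 62.
Stops goes 19, 20, 14, 15, 9, 10 → 4 (alternating steps +1, −6, +1, −6, …).
Putting it together: 62 km, 4 stops.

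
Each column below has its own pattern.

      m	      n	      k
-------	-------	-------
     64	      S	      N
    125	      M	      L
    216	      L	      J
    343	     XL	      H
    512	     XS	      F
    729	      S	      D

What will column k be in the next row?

Column k — letters move back 2 places in the alphabet: N, L, J, H, F, D → B.

B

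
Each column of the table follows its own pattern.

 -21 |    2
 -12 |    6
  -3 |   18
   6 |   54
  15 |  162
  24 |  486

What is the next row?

First component: +9 each step, so -21, -12, -3, 6, 15, 24 → 33.
Second component: ×3 each step, so 2, 6, 18, 54, 162, 486 → 1458.
Putting it together: 33  1458.

33  1458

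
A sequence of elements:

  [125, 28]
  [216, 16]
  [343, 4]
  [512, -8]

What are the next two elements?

First value: perfect cubes: 5³, 6³, 7³, …, so 125, 216, 343, 512 → 729 → 1000.
Second value: −12 each step; 28, 16, 4, -8 → -20 → -32.
So the next two elements are [729, -20] and [1000, -32].

[729, -20], [1000, -32]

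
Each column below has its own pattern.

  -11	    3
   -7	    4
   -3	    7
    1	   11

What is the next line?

First component: +4 each step; -11, -7, -3, 1 → 5.
For the second component, each term is the sum of the two before it: 3, 4, 7, 11 → 18.
Putting it together: 5  18.

5  18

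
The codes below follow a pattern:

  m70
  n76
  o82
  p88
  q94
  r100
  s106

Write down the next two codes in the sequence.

Letter: letters move forward 1 place in the alphabet, so m, n, o, p, q, r, s → t → u.
Second component: 70, 76, 82, 88, 94, 100, 106 → 112 → 118 (+6 each step).
So the next two codes are t112 and u118.

t112 then u118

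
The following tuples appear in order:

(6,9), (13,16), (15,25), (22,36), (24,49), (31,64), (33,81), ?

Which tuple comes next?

For the first slot, alternating steps +7, +2, +7, +2, …: 6, 13, 15, 22, 24, 31, 33 → 40.
For the second slot, perfect squares: 3², 4², 5², …: 9, 16, 25, 36, 49, 64, 81 → 100.
Putting it together: (40,100).

(40,100)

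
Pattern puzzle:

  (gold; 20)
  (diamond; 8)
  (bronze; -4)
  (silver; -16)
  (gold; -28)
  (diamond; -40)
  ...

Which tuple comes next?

Rank: gold, diamond, bronze, silver, gold, diamond → bronze (repeats gold → diamond → bronze → silver).
Second slot: −12 each step, so 20, 8, -4, -16, -28, -40 → -52.
Putting it together: (bronze; -52).

(bronze; -52)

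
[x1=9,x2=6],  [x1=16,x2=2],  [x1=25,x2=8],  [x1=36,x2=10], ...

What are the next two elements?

[x1=49,x2=18], [x1=64,x2=28]

X1: 9, 16, 25, 36 → 49 → 64 (perfect squares: 3², 4², 5², …).
X2 — each term is the sum of the two before it: 6, 2, 8, 10 → 18 → 28.
So the next two elements are [x1=49,x2=18] and [x1=64,x2=28].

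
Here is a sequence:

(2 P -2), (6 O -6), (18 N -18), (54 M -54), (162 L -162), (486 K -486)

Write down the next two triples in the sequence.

For the first slot, ×3 each step: 2, 6, 18, 54, 162, 486 → 1458 → 4374.
Letter goes P, O, N, M, L, K → J → I (letters move back 1 place in the alphabet).
Third slot: -2, -6, -18, -54, -162, -486 → -1458 → -4374 (×3 each step).
So the next two triples are (1458 J -1458) and (4374 I -4374).

(1458 J -1458), (4374 I -4374)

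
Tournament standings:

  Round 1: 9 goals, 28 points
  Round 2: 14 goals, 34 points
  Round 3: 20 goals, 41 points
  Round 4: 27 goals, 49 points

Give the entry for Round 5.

Goals: differences are 5, 6, 7, … (increasing by 1 each time), so 9, 14, 20, 27 → 35.
Points goes 28, 34, 41, 49 → 58 (differences are 6, 7, 8, … (increasing by 1 each time)).
Putting it together: 35 goals, 58 points.

35 goals, 58 points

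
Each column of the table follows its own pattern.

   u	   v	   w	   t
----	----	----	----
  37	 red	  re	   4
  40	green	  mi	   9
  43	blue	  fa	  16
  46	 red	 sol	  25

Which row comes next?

Column u goes 37, 40, 43, 46 → 49 (+3 each step).
Column v: red, green, blue, red → green (repeats red → green → blue).
Column w — runs through the solfège scale do→ti: re, mi, fa, sol → la.
For the column t, perfect squares: 2², 3², 4², …: 4, 9, 16, 25 → 36.
Combining the parts gives 49  green  la  36.

49  green  la  36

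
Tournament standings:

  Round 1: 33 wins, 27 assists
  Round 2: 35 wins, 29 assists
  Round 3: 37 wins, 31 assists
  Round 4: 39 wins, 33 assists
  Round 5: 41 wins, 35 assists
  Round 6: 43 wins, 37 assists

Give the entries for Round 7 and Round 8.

Wins: 33, 35, 37, 39, 41, 43 → 45 → 47 (+2 each step).
Assists — always 6 less than the wins: 27, 29, 31, 33, 35, 37 → 39 → 41.
So the next two records are 45 wins, 39 assists and 47 wins, 41 assists.

45 wins, 39 assists; 47 wins, 41 assists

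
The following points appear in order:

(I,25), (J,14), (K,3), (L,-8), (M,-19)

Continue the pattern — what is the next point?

Letter — letters move forward 1 place in the alphabet: I, J, K, L, M → N.
Second component: −11 each step; 25, 14, 3, -8, -19 → -30.
Combining the parts gives (N,-30).

(N,-30)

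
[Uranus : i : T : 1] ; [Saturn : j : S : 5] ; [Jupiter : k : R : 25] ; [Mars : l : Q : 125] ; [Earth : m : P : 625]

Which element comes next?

For the planet, runs backward through the planets Mercury→Neptune: Uranus, Saturn, Jupiter, Mars, Earth → Venus.
First letter: letters move forward 1 place in the alphabet; i, j, k, l, m → n.
Second letter goes T, S, R, Q, P → O (letters move back 1 place in the alphabet).
Fourth component: ×5 each step, so 1, 5, 25, 125, 625 → 3125.
So the next element is [Venus : n : O : 3125].

[Venus : n : O : 3125]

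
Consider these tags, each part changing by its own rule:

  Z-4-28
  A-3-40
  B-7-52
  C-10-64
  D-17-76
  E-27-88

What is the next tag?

Letter: letters move forward 1 place in the alphabet, wrapping Z→A; Z, A, B, C, D, E → F.
Second component — each term is the sum of the two before it: 4, 3, 7, 10, 17, 27 → 44.
Third component: 28, 40, 52, 64, 76, 88 → 100 (+12 each step).
Combining the parts gives F-44-100.

F-44-100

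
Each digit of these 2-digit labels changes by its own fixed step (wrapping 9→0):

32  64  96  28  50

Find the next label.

First digit: +3 each step, mod 10, so 3, 6, 9, 2, 5 → 8.
For the second digit, +2 each step, mod 10: 2, 4, 6, 8, 0 → 2.
So the next label is 82.

82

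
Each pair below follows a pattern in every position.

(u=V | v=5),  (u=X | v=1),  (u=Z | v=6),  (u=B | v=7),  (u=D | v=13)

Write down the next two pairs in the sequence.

U: letters move forward 2 places in the alphabet, wrapping Z→A, so V, X, Z, B, D → F → H.
For the v, each term is the sum of the two before it: 5, 1, 6, 7, 13 → 20 → 33.
Putting the parts together: (u=F | v=20) and then (u=H | v=33).

(u=F | v=20), (u=H | v=33)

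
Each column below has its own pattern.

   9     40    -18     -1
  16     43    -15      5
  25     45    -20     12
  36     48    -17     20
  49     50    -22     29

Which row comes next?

First component — perfect squares: 3², 4², 5², …: 9, 16, 25, 36, 49 → 64.
Second component: 40, 43, 45, 48, 50 → 53 (alternating steps +3, +2, +3, +2, …).
Third component: alternating steps +3, −5, +3, −5, …, so -18, -15, -20, -17, -22 → -19.
Fourth component — differences are 6, 7, 8, … (increasing by 1 each time): -1, 5, 12, 20, 29 → 39.
Putting it together: 64  53  -19  39.

64  53  -19  39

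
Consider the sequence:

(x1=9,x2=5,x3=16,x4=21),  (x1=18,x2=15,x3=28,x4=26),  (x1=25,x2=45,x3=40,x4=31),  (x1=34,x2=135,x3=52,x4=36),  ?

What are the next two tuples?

X1: alternating steps +9, +7, +9, +7, …; 9, 18, 25, 34 → 41 → 50.
X2: 5, 15, 45, 135 → 405 → 1215 (×3 each step).
X3: 16, 28, 40, 52 → 64 → 76 (+12 each step).
X4 — +5 each step: 21, 26, 31, 36 → 41 → 46.
Putting the parts together: (x1=41,x2=405,x3=64,x4=41) and then (x1=50,x2=1215,x3=76,x4=46).

(x1=41,x2=405,x3=64,x4=41), (x1=50,x2=1215,x3=76,x4=46)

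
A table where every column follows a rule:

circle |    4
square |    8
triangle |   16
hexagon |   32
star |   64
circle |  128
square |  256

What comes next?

Shape: repeats circle → square → triangle → hexagon → star; circle, square, triangle, hexagon, star, circle, square → triangle.
Second component: ×2 each step, so 4, 8, 16, 32, 64, 128, 256 → 512.
Putting it together: triangle  512.

triangle  512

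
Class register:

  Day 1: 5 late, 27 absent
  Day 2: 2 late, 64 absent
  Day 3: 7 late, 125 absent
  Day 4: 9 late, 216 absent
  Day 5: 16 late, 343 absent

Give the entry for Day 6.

Late goes 5, 2, 7, 9, 16 → 25 (each term is the sum of the two before it).
Absent goes 27, 64, 125, 216, 343 → 512 (perfect cubes: 3³, 4³, 5³, …).
Putting it together: 25 late, 512 absent.

25 late, 512 absent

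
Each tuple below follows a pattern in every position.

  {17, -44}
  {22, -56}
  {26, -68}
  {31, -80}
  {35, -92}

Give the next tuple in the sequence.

{40, -104}

First part — alternating steps +5, +4, +5, +4, …: 17, 22, 26, 31, 35 → 40.
Second part: -44, -56, -68, -80, -92 → -104 (−12 each step).
Putting it together: {40, -104}.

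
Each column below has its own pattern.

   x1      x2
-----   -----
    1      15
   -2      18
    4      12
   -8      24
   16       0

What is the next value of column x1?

-32

For the column x1, ×(-2) each step: 1, -2, 4, -8, 16 → -32.
Column x2 goes 15, 18, 12, 24, 0 → 48 (together with the column x1 always sums to 16).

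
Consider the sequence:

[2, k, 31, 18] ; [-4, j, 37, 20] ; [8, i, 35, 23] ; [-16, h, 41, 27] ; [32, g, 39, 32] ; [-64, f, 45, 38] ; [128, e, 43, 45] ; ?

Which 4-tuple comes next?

[-256, d, 49, 53]

First entry — ×(-2) each step: 2, -4, 8, -16, 32, -64, 128 → -256.
Letter: letters move back 1 place in the alphabet; k, j, i, h, g, f, e → d.
For the third entry, alternating steps +6, −2, +6, −2, …: 31, 37, 35, 41, 39, 45, 43 → 49.
Fourth entry: differences are 2, 3, 4, … (increasing by 1 each time), so 18, 20, 23, 27, 32, 38, 45 → 53.
Combining the parts gives [-256, d, 49, 53].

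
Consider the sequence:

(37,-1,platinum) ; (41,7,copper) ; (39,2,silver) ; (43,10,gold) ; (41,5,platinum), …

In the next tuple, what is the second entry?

Second entry: alternating steps +8, −5, +8, −5, …; -1, 7, 2, 10, 5 → 13.

13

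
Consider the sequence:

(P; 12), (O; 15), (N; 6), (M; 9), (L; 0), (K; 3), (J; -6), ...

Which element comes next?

(I; -3)

For the letter, letters move back 1 place in the alphabet: P, O, N, M, L, K, J → I.
Second value: alternating steps +3, −9, +3, −9, …; 12, 15, 6, 9, 0, 3, -6 → -3.
Combining the parts gives (I; -3).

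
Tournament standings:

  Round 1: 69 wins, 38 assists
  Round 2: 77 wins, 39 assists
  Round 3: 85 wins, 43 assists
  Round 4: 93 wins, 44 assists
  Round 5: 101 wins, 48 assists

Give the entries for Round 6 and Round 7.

Wins — +8 each step: 69, 77, 85, 93, 101 → 109 → 117.
For the assists, alternating steps +1, +4, +1, +4, …: 38, 39, 43, 44, 48 → 49 → 53.
Putting the parts together: 109 wins, 49 assists and then 117 wins, 53 assists.

109 wins, 49 assists; 117 wins, 53 assists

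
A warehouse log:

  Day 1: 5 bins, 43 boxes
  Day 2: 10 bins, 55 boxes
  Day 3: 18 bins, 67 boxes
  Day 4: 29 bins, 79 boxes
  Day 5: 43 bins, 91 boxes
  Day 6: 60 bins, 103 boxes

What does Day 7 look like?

For the bins, differences are 5, 8, 11, … (increasing by 3 each time): 5, 10, 18, 29, 43, 60 → 80.
Boxes: +12 each step; 43, 55, 67, 79, 91, 103 → 115.
So the next record is 80 bins, 115 boxes.

80 bins, 115 boxes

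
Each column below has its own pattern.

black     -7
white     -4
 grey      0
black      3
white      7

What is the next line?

Shade: repeats black → white → grey; black, white, grey, black, white → grey.
For the second component, alternating steps +3, +4, +3, +4, …: -7, -4, 0, 3, 7 → 10.
So the next line is grey  10.

grey  10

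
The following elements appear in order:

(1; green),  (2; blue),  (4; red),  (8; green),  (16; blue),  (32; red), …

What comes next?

(64; green)

First value goes 1, 2, 4, 8, 16, 32 → 64 (×2 each step).
Colour: repeats green → blue → red, so green, blue, red, green, blue, red → green.
Combining the parts gives (64; green).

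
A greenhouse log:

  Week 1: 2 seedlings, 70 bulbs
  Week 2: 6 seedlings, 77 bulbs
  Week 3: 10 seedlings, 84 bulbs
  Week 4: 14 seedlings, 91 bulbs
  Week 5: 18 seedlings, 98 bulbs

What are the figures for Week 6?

Seedlings: 2, 6, 10, 14, 18 → 22 (+4 each step).
Bulbs goes 70, 77, 84, 91, 98 → 105 (+7 each step).
Combining the parts gives 22 seedlings, 105 bulbs.

22 seedlings, 105 bulbs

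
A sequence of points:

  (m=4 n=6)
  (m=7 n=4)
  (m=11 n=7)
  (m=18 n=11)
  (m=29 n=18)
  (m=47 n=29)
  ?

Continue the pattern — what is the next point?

(m=76 n=47)

M — each term is the sum of the two before it: 4, 7, 11, 18, 29, 47 → 76.
N — always the previous value of the m: 6, 4, 7, 11, 18, 29 → 47.
Combining the parts gives (m=76 n=47).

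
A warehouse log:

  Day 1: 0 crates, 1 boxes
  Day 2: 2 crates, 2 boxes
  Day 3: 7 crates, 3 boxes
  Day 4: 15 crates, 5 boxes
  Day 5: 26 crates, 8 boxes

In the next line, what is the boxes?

Boxes: each term is the sum of the two before it; 1, 2, 3, 5, 8 → 13.

13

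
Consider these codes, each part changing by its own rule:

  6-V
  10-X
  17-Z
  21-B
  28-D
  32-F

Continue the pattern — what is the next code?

39-H

First component: 6, 10, 17, 21, 28, 32 → 39 (alternating steps +4, +7, +4, +7, …).
Letter goes V, X, Z, B, D, F → H (letters move forward 2 places in the alphabet, wrapping Z→A).
Putting it together: 39-H.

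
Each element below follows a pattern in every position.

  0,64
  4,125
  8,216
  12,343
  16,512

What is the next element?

20,729

First entry: 0, 4, 8, 12, 16 → 20 (+4 each step).
Second entry: perfect cubes: 4³, 5³, 6³, …, so 64, 125, 216, 343, 512 → 729.
So the next element is 20,729.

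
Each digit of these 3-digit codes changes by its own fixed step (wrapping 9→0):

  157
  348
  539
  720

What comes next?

911

First digit: +2 each step, mod 10; 1, 3, 5, 7 → 9.
For the second digit, −1 each step, mod 10: 5, 4, 3, 2 → 1.
Third digit: +1 each step, mod 10; 7, 8, 9, 0 → 1.
Putting it together: 911.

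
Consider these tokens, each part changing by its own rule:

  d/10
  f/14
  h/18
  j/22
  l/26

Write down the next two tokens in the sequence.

Letter goes d, f, h, j, l → n → p (letters move forward 2 places in the alphabet).
Second component — +4 each step: 10, 14, 18, 22, 26 → 30 → 34.
Putting the parts together: n/30 and then p/34.

n/30 then p/34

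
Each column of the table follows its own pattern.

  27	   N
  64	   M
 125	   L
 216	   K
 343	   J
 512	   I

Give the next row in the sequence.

729  H

First component: perfect cubes: 3³, 4³, 5³, …; 27, 64, 125, 216, 343, 512 → 729.
Letter — letters move back 1 place in the alphabet: N, M, L, K, J, I → H.
So the next row is 729  H.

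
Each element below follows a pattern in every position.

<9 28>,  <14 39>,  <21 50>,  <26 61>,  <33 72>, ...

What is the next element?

First entry — alternating steps +5, +7, +5, +7, …: 9, 14, 21, 26, 33 → 38.
Second entry: +11 each step, so 28, 39, 50, 61, 72 → 83.
Combining the parts gives <38 83>.

<38 83>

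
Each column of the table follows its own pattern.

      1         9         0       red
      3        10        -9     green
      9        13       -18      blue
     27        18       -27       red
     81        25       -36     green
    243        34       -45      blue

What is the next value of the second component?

45

Second component: differences are 1, 3, 5, … (increasing by 2 each time), so 9, 10, 13, 18, 25, 34 → 45.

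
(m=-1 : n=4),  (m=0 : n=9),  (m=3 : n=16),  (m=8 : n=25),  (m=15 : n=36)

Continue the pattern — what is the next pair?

M: differences are 1, 3, 5, … (increasing by 2 each time); -1, 0, 3, 8, 15 → 24.
N: perfect squares: 2², 3², 4², …; 4, 9, 16, 25, 36 → 49.
Putting it together: (m=24 : n=49).

(m=24 : n=49)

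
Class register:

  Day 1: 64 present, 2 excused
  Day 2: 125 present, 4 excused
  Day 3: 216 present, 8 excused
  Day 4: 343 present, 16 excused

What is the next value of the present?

512

Present — perfect cubes: 4³, 5³, 6³, …: 64, 125, 216, 343 → 512.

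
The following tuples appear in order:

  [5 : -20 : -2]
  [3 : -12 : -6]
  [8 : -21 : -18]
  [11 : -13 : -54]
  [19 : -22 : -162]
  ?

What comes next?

[30 : -14 : -486]

First part — each term is the sum of the two before it: 5, 3, 8, 11, 19 → 30.
Second part goes -20, -12, -21, -13, -22 → -14 (alternating steps +8, −9, +8, −9, …).
Third part: ×3 each step; -2, -6, -18, -54, -162 → -486.
So the next tuple is [30 : -14 : -486].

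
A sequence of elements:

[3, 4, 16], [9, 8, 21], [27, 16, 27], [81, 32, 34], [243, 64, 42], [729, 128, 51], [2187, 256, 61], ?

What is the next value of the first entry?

6561

First entry: ×3 each step, so 3, 9, 27, 81, 243, 729, 2187 → 6561.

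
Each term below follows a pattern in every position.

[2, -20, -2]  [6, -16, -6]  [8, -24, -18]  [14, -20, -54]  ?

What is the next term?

First slot: 2, 6, 8, 14 → 22 (each term is the sum of the two before it).
Second slot: alternating steps +4, −8, +4, −8, …, so -20, -16, -24, -20 → -28.
Third slot: ×3 each step; -2, -6, -18, -54 → -162.
Combining the parts gives [22, -28, -162].

[22, -28, -162]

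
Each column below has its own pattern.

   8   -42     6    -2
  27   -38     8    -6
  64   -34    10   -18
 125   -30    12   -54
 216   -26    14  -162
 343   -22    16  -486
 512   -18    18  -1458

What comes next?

First component: 8, 27, 64, 125, 216, 343, 512 → 729 (perfect cubes: 2³, 3³, 4³, …).
Second component: +4 each step, so -42, -38, -34, -30, -26, -22, -18 → -14.
For the third component, +2 each step: 6, 8, 10, 12, 14, 16, 18 → 20.
For the fourth component, ×3 each step: -2, -6, -18, -54, -162, -486, -1458 → -4374.
Putting it together: 729  -14  20  -4374.

729  -14  20  -4374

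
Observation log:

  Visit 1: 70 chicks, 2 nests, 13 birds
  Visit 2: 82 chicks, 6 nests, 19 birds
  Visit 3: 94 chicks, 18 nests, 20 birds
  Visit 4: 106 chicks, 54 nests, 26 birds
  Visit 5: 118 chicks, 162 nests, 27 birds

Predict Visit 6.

130 chicks, 486 nests, 33 birds

Chicks goes 70, 82, 94, 106, 118 → 130 (+12 each step).
Nests: 2, 6, 18, 54, 162 → 486 (×3 each step).
For the birds, alternating steps +6, +1, +6, +1, …: 13, 19, 20, 26, 27 → 33.
Putting it together: 130 chicks, 486 nests, 33 birds.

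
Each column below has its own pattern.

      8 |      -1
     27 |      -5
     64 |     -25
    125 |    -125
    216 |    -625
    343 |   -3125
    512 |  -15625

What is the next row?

First component: perfect cubes: 2³, 3³, 4³, …; 8, 27, 64, 125, 216, 343, 512 → 729.
For the second component, ×5 each step: -1, -5, -25, -125, -625, -3125, -15625 → -78125.
Putting it together: 729  -78125.

729  -78125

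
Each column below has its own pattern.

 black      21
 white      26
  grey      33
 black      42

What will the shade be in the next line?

Shade: repeats black → white → grey; black, white, grey, black → white.

white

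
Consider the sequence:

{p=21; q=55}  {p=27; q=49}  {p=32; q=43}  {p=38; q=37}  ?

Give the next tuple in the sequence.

P — alternating steps +6, +5, +6, +5, …: 21, 27, 32, 38 → 43.
Q — −6 each step: 55, 49, 43, 37 → 31.
So the next tuple is {p=43; q=31}.

{p=43; q=31}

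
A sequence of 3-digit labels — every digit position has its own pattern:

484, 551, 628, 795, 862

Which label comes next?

First digit: +1 each step, mod 10; 4, 5, 6, 7, 8 → 9.
Second digit — −3 each step, mod 10: 8, 5, 2, 9, 6 → 3.
For the third digit, −3 each step, mod 10: 4, 1, 8, 5, 2 → 9.
So the next label is 939.

939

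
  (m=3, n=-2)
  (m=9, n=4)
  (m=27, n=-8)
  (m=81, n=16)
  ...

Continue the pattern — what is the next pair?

(m=243, n=-32)

For the m, ×3 each step: 3, 9, 27, 81 → 243.
N: -2, 4, -8, 16 → -32 (×(-2) each step).
Combining the parts gives (m=243, n=-32).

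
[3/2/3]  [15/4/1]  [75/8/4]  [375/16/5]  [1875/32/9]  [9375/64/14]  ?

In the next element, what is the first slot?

First slot goes 3, 15, 75, 375, 1875, 9375 → 46875 (×5 each step).
Second slot: ×2 each step, so 2, 4, 8, 16, 32, 64 → 128.
For the third slot, each term is the sum of the two before it: 3, 1, 4, 5, 9, 14 → 23.

46875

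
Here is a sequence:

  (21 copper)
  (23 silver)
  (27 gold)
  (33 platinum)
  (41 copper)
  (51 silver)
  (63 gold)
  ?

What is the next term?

(77 platinum)

First coordinate: differences are 2, 4, 6, … (increasing by 2 each time); 21, 23, 27, 33, 41, 51, 63 → 77.
Metal goes copper, silver, gold, platinum, copper, silver, gold → platinum (repeats copper → silver → gold → platinum).
Combining the parts gives (77 platinum).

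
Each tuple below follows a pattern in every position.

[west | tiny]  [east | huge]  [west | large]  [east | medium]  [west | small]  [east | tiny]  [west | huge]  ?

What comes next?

For the direction, alternates west ↔ east: west, east, west, east, west, east, west → east.
Size: repeats tiny → huge → large → medium → small; tiny, huge, large, medium, small, tiny, huge → large.
So the next tuple is [east | large].

[east | large]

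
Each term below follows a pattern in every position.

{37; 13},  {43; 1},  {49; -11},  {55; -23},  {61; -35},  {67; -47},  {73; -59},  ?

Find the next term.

{79; -71}

First slot goes 37, 43, 49, 55, 61, 67, 73 → 79 (+6 each step).
Second slot: −12 each step; 13, 1, -11, -23, -35, -47, -59 → -71.
Putting it together: {79; -71}.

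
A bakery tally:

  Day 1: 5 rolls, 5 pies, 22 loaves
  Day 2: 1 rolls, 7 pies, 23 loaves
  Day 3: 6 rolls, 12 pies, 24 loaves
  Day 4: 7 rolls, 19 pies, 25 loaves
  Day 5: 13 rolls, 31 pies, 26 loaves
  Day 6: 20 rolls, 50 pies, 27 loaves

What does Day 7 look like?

33 rolls, 81 pies, 28 loaves

Rolls — each term is the sum of the two before it: 5, 1, 6, 7, 13, 20 → 33.
For the pies, each term is the sum of the two before it: 5, 7, 12, 19, 31, 50 → 81.
Loaves: 22, 23, 24, 25, 26, 27 → 28 (+1 each step).
Combining the parts gives 33 rolls, 81 pies, 28 loaves.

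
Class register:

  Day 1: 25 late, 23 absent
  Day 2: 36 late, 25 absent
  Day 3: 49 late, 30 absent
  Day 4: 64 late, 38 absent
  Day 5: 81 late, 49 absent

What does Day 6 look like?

Late: perfect squares: 5², 6², 7², …; 25, 36, 49, 64, 81 → 100.
Absent goes 23, 25, 30, 38, 49 → 63 (differences are 2, 5, 8, … (increasing by 3 each time)).
Putting it together: 100 late, 63 absent.

100 late, 63 absent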